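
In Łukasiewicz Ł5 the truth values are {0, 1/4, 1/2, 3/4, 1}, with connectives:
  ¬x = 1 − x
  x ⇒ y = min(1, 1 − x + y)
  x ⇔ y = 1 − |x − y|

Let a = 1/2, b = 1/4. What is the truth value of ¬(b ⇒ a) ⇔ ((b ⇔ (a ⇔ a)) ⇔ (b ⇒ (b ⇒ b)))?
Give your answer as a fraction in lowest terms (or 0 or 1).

b ⇒ a = 1/4 ⇒ 1/2 = 1
¬(b ⇒ a) = ¬1 = 0
a ⇔ a = 1/2 ⇔ 1/2 = 1
b ⇔ (a ⇔ a) = 1/4 ⇔ 1 = 1/4
b ⇒ b = 1/4 ⇒ 1/4 = 1
b ⇒ (b ⇒ b) = 1/4 ⇒ 1 = 1
(b ⇔ (a ⇔ a)) ⇔ (b ⇒ (b ⇒ b)) = 1/4 ⇔ 1 = 1/4
¬(b ⇒ a) ⇔ ((b ⇔ (a ⇔ a)) ⇔ (b ⇒ (b ⇒ b))) = 0 ⇔ 1/4 = 3/4

3/4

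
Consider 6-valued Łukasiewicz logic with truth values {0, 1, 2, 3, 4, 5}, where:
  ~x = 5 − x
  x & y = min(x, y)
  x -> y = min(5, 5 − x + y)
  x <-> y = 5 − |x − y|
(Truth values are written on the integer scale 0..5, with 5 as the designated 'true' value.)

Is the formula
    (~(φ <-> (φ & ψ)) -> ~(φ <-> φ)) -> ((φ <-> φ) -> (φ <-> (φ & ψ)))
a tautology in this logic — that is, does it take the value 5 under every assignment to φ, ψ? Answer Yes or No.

At φ = 5, ψ = 4, for instance:
φ & ψ = 5 & 4 = 4
φ <-> (φ & ψ) = 5 <-> 4 = 4
~(φ <-> (φ & ψ)) = ~4 = 1
φ <-> φ = 5 <-> 5 = 5
~(φ <-> φ) = ~5 = 0
~(φ <-> (φ & ψ)) -> ~(φ <-> φ) = 1 -> 0 = 4
(φ <-> φ) -> (φ <-> (φ & ψ)) = 5 -> 4 = 4
(~(φ <-> (φ & ψ)) -> ~(φ <-> φ)) -> ((φ <-> φ) -> (φ <-> (φ & ψ))) = 4 -> 4 = 5
and checking the remaining 35 assignments likewise gives ≥ 5 in every case.

Yes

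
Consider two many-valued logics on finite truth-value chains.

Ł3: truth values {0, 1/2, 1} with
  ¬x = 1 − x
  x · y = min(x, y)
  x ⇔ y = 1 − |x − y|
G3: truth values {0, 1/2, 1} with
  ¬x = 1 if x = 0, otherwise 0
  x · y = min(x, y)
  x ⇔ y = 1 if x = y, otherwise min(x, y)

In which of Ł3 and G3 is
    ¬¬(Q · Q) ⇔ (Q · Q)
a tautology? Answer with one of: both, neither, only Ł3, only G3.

In Ł3: every assignment gives 1 — tautology.
In G3: at Q = 1/2 the value is 1/2 — not a tautology.

only Ł3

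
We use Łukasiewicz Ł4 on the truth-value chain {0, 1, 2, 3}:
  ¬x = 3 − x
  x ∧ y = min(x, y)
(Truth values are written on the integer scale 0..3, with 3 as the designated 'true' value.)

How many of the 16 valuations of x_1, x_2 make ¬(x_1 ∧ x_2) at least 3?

7

x_1 = 0, x_2 = 0 ↦ 3  ≥
x_1 = 0, x_2 = 1 ↦ 3  ≥
x_1 = 0, x_2 = 2 ↦ 3  ≥
x_1 = 0, x_2 = 3 ↦ 3  ≥
x_1 = 1, x_2 = 0 ↦ 3  ≥
x_1 = 1, x_2 = 1 ↦ 2  <
x_1 = 1, x_2 = 2 ↦ 2  <
x_1 = 1, x_2 = 3 ↦ 2  <
x_1 = 2, x_2 = 0 ↦ 3  ≥
x_1 = 2, x_2 = 1 ↦ 2  <
x_1 = 2, x_2 = 2 ↦ 1  <
x_1 = 2, x_2 = 3 ↦ 1  <
x_1 = 3, x_2 = 0 ↦ 3  ≥
x_1 = 3, x_2 = 1 ↦ 2  <
x_1 = 3, x_2 = 2 ↦ 1  <
x_1 = 3, x_2 = 3 ↦ 0  <
So 7 of the 16 assignments meet the threshold.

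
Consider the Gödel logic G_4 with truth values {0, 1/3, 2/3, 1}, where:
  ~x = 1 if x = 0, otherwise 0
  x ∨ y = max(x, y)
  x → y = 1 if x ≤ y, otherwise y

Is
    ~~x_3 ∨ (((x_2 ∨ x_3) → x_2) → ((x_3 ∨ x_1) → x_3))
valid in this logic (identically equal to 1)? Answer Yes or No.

No

Counterexample: take x_1 = 1/3, x_2 = 0, x_3 = 0.
~x_3 = ~0 = 1
~~x_3 = ~1 = 0
x_2 ∨ x_3 = 0 ∨ 0 = 0
(x_2 ∨ x_3) → x_2 = 0 → 0 = 1
x_3 ∨ x_1 = 0 ∨ 1/3 = 1/3
(x_3 ∨ x_1) → x_3 = 1/3 → 0 = 0
((x_2 ∨ x_3) → x_2) → ((x_3 ∨ x_1) → x_3) = 1 → 0 = 0
~~x_3 ∨ (((x_2 ∨ x_3) → x_2) → ((x_3 ∨ x_1) → x_3)) = 0 ∨ 0 = 0
This gives 0 ≠ 1.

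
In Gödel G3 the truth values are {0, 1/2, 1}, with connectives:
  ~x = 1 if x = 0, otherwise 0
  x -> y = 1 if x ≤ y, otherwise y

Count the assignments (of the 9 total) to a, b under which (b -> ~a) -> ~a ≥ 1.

7

a = 0, b = 0 ↦ 1  ≥
a = 0, b = 1/2 ↦ 1  ≥
a = 0, b = 1 ↦ 1  ≥
a = 1/2, b = 0 ↦ 0  <
a = 1/2, b = 1/2 ↦ 1  ≥
a = 1/2, b = 1 ↦ 1  ≥
a = 1, b = 0 ↦ 0  <
a = 1, b = 1/2 ↦ 1  ≥
a = 1, b = 1 ↦ 1  ≥
So 7 of the 9 assignments meet the threshold.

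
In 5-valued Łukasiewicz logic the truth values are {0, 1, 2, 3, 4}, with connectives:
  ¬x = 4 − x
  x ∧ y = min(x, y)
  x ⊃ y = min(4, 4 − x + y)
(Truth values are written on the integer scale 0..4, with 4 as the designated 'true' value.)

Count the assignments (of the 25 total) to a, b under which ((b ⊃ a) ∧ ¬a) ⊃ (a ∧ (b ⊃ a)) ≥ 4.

17

value 4: 17 assignments (counts)
value 3: 2 assignments
value 2: 4 assignments
value 1: 1 assignment
value 0: 1 assignment
So 17 of the 25 assignments meet the threshold.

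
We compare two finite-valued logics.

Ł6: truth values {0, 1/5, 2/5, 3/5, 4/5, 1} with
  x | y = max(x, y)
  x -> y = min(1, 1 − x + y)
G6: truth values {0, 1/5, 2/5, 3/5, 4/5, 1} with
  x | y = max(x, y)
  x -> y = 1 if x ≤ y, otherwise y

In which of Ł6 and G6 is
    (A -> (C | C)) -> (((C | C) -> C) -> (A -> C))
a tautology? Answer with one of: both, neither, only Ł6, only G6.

In Ł6: every assignment gives 1 — tautology.
In G6: every assignment gives 1 — tautology.

both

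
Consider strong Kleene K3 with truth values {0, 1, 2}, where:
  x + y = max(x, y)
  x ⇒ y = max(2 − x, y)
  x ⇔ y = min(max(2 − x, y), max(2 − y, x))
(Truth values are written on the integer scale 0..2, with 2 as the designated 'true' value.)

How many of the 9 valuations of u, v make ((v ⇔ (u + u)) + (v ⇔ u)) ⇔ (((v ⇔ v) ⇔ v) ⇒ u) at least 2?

3

u = 0, v = 0 ↦ 2  ≥
u = 0, v = 1 ↦ 1  <
u = 0, v = 2 ↦ 2  ≥
u = 1, v = 0 ↦ 1  <
u = 1, v = 1 ↦ 1  <
u = 1, v = 2 ↦ 1  <
u = 2, v = 0 ↦ 0  <
u = 2, v = 1 ↦ 1  <
u = 2, v = 2 ↦ 2  ≥
So 3 of the 9 assignments meet the threshold.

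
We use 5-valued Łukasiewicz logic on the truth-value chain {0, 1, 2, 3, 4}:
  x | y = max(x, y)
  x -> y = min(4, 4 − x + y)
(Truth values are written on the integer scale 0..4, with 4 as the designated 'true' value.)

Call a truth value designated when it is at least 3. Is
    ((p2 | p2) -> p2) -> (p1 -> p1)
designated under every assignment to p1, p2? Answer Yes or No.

At p1 = 1, p2 = 1, for instance:
p2 | p2 = 1 | 1 = 1
(p2 | p2) -> p2 = 1 -> 1 = 4
p1 -> p1 = 1 -> 1 = 4
((p2 | p2) -> p2) -> (p1 -> p1) = 4 -> 4 = 4
and checking the remaining 24 assignments likewise gives ≥ 3 in every case.

Yes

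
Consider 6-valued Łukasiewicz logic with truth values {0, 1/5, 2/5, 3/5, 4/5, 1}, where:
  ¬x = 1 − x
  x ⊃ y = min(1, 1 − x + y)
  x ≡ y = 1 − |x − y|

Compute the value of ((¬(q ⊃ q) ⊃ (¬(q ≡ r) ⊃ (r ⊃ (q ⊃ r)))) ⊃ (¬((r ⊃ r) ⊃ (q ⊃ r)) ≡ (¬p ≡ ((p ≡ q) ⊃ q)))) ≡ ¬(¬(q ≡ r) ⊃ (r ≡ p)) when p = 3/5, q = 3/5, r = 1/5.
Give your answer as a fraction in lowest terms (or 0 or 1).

q ⊃ q = 3/5 ⊃ 3/5 = 1
¬(q ⊃ q) = ¬1 = 0
q ≡ r = 3/5 ≡ 1/5 = 3/5
¬(q ≡ r) = ¬3/5 = 2/5
q ⊃ r = 3/5 ⊃ 1/5 = 3/5
r ⊃ (q ⊃ r) = 1/5 ⊃ 3/5 = 1
¬(q ≡ r) ⊃ (r ⊃ (q ⊃ r)) = 2/5 ⊃ 1 = 1
¬(q ⊃ q) ⊃ (¬(q ≡ r) ⊃ (r ⊃ (q ⊃ r))) = 0 ⊃ 1 = 1
r ⊃ r = 1/5 ⊃ 1/5 = 1
q ⊃ r = 3/5 ⊃ 1/5 = 3/5
(r ⊃ r) ⊃ (q ⊃ r) = 1 ⊃ 3/5 = 3/5
¬((r ⊃ r) ⊃ (q ⊃ r)) = ¬3/5 = 2/5
¬p = ¬3/5 = 2/5
p ≡ q = 3/5 ≡ 3/5 = 1
(p ≡ q) ⊃ q = 1 ⊃ 3/5 = 3/5
¬p ≡ ((p ≡ q) ⊃ q) = 2/5 ≡ 3/5 = 4/5
¬((r ⊃ r) ⊃ (q ⊃ r)) ≡ (¬p ≡ ((p ≡ q) ⊃ q)) = 2/5 ≡ 4/5 = 3/5
(¬(q ⊃ q) ⊃ (¬(q ≡ r) ⊃ (r ⊃ (q ⊃ r)))) ⊃ (¬((r ⊃ r) ⊃ (q ⊃ r)) ≡ (¬p ≡ ((p ≡ q) ⊃ q))) = 1 ⊃ 3/5 = 3/5
q ≡ r = 3/5 ≡ 1/5 = 3/5
¬(q ≡ r) = ¬3/5 = 2/5
r ≡ p = 1/5 ≡ 3/5 = 3/5
¬(q ≡ r) ⊃ (r ≡ p) = 2/5 ⊃ 3/5 = 1
¬(¬(q ≡ r) ⊃ (r ≡ p)) = ¬1 = 0
((¬(q ⊃ q) ⊃ (¬(q ≡ r) ⊃ (r ⊃ (q ⊃ r)))) ⊃ (¬((r ⊃ r) ⊃ (q ⊃ r)) ≡ (¬p ≡ ((p ≡ q) ⊃ q)))) ≡ ¬(¬(q ≡ r) ⊃ (r ≡ p)) = 3/5 ≡ 0 = 2/5

2/5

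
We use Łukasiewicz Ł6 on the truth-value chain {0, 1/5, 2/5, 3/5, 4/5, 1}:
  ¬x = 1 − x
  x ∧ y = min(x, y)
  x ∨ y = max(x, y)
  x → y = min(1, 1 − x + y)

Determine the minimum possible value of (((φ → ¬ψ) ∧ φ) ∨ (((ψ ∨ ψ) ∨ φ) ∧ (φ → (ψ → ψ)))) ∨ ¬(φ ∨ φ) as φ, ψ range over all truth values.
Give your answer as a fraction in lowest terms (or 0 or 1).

Take φ = 2/5, ψ = 0:
¬ψ = ¬0 = 1
φ → ¬ψ = 2/5 → 1 = 1
(φ → ¬ψ) ∧ φ = 1 ∧ 2/5 = 2/5
ψ ∨ ψ = 0 ∨ 0 = 0
(ψ ∨ ψ) ∨ φ = 0 ∨ 2/5 = 2/5
ψ → ψ = 0 → 0 = 1
φ → (ψ → ψ) = 2/5 → 1 = 1
((ψ ∨ ψ) ∨ φ) ∧ (φ → (ψ → ψ)) = 2/5 ∧ 1 = 2/5
((φ → ¬ψ) ∧ φ) ∨ (((ψ ∨ ψ) ∨ φ) ∧ (φ → (ψ → ψ))) = 2/5 ∨ 2/5 = 2/5
φ ∨ φ = 2/5 ∨ 2/5 = 2/5
¬(φ ∨ φ) = ¬2/5 = 3/5
(((φ → ¬ψ) ∧ φ) ∨ (((ψ ∨ ψ) ∨ φ) ∧ (φ → (ψ → ψ)))) ∨ ¬(φ ∨ φ) = 2/5 ∨ 3/5 = 3/5
No assignment yields a value below 3/5, so this is the minimum.

3/5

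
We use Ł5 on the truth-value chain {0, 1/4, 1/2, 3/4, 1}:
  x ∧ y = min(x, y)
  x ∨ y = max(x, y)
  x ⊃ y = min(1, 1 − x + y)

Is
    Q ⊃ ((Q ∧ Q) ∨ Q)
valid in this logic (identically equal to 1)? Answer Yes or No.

Yes

Q = 0 ↦ 1
Q = 1/4 ↦ 1
Q = 1/2 ↦ 1
Q = 3/4 ↦ 1
Q = 1 ↦ 1
Every assignment gives a value ≥ 1.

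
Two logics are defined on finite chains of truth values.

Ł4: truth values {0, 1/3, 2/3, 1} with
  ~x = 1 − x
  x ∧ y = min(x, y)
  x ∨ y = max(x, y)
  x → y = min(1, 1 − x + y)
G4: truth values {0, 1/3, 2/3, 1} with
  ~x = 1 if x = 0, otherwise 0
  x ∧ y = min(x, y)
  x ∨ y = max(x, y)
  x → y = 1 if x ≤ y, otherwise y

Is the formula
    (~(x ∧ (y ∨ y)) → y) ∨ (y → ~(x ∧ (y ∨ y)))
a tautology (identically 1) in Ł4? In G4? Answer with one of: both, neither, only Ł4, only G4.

both

In Ł4: every assignment gives 1 — tautology.
In G4: every assignment gives 1 — tautology.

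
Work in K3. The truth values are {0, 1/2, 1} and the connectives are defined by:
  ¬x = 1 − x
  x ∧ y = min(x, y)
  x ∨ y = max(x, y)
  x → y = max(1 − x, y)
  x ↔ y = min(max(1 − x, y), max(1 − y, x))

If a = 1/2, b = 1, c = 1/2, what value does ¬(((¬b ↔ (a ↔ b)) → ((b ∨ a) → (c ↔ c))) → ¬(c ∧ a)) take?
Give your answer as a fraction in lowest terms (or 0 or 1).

¬b = ¬1 = 0
a ↔ b = 1/2 ↔ 1 = 1/2
¬b ↔ (a ↔ b) = 0 ↔ 1/2 = 1/2
b ∨ a = 1 ∨ 1/2 = 1
c ↔ c = 1/2 ↔ 1/2 = 1/2
(b ∨ a) → (c ↔ c) = 1 → 1/2 = 1/2
(¬b ↔ (a ↔ b)) → ((b ∨ a) → (c ↔ c)) = 1/2 → 1/2 = 1/2
c ∧ a = 1/2 ∧ 1/2 = 1/2
¬(c ∧ a) = ¬1/2 = 1/2
((¬b ↔ (a ↔ b)) → ((b ∨ a) → (c ↔ c))) → ¬(c ∧ a) = 1/2 → 1/2 = 1/2
¬(((¬b ↔ (a ↔ b)) → ((b ∨ a) → (c ↔ c))) → ¬(c ∧ a)) = ¬1/2 = 1/2

1/2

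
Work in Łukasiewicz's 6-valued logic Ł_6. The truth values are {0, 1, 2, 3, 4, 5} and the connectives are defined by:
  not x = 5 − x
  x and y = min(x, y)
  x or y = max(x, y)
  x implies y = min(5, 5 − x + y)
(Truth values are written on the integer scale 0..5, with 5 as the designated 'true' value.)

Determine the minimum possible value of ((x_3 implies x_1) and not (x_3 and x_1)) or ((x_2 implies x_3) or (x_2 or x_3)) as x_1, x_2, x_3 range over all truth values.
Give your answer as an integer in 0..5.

Take x_1 = 0, x_2 = 2, x_3 = 1:
x_3 implies x_1 = 1 implies 0 = 4
x_3 and x_1 = 1 and 0 = 0
not (x_3 and x_1) = not 0 = 5
(x_3 implies x_1) and not (x_3 and x_1) = 4 and 5 = 4
x_2 implies x_3 = 2 implies 1 = 4
x_2 or x_3 = 2 or 1 = 2
(x_2 implies x_3) or (x_2 or x_3) = 4 or 2 = 4
((x_3 implies x_1) and not (x_3 and x_1)) or ((x_2 implies x_3) or (x_2 or x_3)) = 4 or 4 = 4
No assignment yields a value below 4, so this is the minimum.

4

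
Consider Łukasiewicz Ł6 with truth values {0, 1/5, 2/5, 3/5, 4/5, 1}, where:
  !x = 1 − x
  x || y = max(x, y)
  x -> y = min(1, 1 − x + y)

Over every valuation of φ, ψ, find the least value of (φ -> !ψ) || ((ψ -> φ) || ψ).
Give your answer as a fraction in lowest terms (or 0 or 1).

4/5

Take φ = 2/5, ψ = 4/5:
!ψ = !4/5 = 1/5
φ -> !ψ = 2/5 -> 1/5 = 4/5
ψ -> φ = 4/5 -> 2/5 = 3/5
(ψ -> φ) || ψ = 3/5 || 4/5 = 4/5
(φ -> !ψ) || ((ψ -> φ) || ψ) = 4/5 || 4/5 = 4/5
No assignment yields a value below 4/5, so this is the minimum.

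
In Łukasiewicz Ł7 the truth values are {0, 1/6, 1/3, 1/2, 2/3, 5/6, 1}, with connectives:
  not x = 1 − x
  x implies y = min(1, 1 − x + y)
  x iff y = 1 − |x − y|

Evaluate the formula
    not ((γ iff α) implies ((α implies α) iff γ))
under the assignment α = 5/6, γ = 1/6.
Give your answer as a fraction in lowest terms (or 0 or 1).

γ iff α = 1/6 iff 5/6 = 1/3
α implies α = 5/6 implies 5/6 = 1
(α implies α) iff γ = 1 iff 1/6 = 1/6
(γ iff α) implies ((α implies α) iff γ) = 1/3 implies 1/6 = 5/6
not ((γ iff α) implies ((α implies α) iff γ)) = not 5/6 = 1/6

1/6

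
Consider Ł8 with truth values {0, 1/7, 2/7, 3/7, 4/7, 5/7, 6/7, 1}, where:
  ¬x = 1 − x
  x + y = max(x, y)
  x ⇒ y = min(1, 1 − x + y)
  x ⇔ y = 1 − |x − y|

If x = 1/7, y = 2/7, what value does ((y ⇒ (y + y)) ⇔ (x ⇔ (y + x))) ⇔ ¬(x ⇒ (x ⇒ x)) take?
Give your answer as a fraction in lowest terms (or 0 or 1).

1/7

y + y = 2/7 + 2/7 = 2/7
y ⇒ (y + y) = 2/7 ⇒ 2/7 = 1
y + x = 2/7 + 1/7 = 2/7
x ⇔ (y + x) = 1/7 ⇔ 2/7 = 6/7
(y ⇒ (y + y)) ⇔ (x ⇔ (y + x)) = 1 ⇔ 6/7 = 6/7
x ⇒ x = 1/7 ⇒ 1/7 = 1
x ⇒ (x ⇒ x) = 1/7 ⇒ 1 = 1
¬(x ⇒ (x ⇒ x)) = ¬1 = 0
((y ⇒ (y + y)) ⇔ (x ⇔ (y + x))) ⇔ ¬(x ⇒ (x ⇒ x)) = 6/7 ⇔ 0 = 1/7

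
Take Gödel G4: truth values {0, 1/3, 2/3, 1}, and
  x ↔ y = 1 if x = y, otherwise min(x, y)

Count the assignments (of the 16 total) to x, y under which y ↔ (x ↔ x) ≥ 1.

4

x = 0, y = 0 ↦ 0  <
x = 0, y = 1/3 ↦ 1/3  <
x = 0, y = 2/3 ↦ 2/3  <
x = 0, y = 1 ↦ 1  ≥
x = 1/3, y = 0 ↦ 0  <
x = 1/3, y = 1/3 ↦ 1/3  <
x = 1/3, y = 2/3 ↦ 2/3  <
x = 1/3, y = 1 ↦ 1  ≥
x = 2/3, y = 0 ↦ 0  <
x = 2/3, y = 1/3 ↦ 1/3  <
x = 2/3, y = 2/3 ↦ 2/3  <
x = 2/3, y = 1 ↦ 1  ≥
x = 1, y = 0 ↦ 0  <
x = 1, y = 1/3 ↦ 1/3  <
x = 1, y = 2/3 ↦ 2/3  <
x = 1, y = 1 ↦ 1  ≥
So 4 of the 16 assignments meet the threshold.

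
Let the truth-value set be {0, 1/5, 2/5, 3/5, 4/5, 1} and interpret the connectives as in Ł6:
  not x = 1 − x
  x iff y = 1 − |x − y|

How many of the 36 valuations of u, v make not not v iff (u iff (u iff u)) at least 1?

value 1: 6 assignments (counts)
value 4/5: 10 assignments
value 3/5: 8 assignments
value 2/5: 6 assignments
value 1/5: 4 assignments
value 0: 2 assignments
So 6 of the 36 assignments meet the threshold.

6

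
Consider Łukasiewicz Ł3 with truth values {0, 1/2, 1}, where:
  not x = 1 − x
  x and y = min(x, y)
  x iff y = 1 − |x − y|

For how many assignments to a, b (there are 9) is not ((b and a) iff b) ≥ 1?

a = 0, b = 0 ↦ 0  <
a = 0, b = 1/2 ↦ 1/2  <
a = 0, b = 1 ↦ 1  ≥
a = 1/2, b = 0 ↦ 0  <
a = 1/2, b = 1/2 ↦ 0  <
a = 1/2, b = 1 ↦ 1/2  <
a = 1, b = 0 ↦ 0  <
a = 1, b = 1/2 ↦ 0  <
a = 1, b = 1 ↦ 0  <
So 1 of the 9 assignments meets the threshold.

1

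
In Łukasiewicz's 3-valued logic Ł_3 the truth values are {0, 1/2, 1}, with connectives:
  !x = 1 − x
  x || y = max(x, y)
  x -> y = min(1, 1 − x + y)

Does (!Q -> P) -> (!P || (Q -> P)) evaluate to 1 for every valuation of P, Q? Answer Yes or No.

Counterexample: take P = 1/2, Q = 1.
!Q = !1 = 0
!Q -> P = 0 -> 1/2 = 1
!P = !1/2 = 1/2
Q -> P = 1 -> 1/2 = 1/2
!P || (Q -> P) = 1/2 || 1/2 = 1/2
(!Q -> P) -> (!P || (Q -> P)) = 1 -> 1/2 = 1/2
This gives 1/2 ≠ 1.

No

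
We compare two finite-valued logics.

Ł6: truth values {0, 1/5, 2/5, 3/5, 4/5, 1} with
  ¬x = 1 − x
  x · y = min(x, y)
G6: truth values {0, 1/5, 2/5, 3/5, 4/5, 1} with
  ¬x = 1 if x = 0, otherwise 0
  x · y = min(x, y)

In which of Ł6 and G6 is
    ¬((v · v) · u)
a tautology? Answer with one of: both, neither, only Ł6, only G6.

neither

In Ł6: at u = 1/5, v = 1/5 the value is 4/5 — not a tautology.
In G6: at u = 1/5, v = 1/5 the value is 0 — not a tautology.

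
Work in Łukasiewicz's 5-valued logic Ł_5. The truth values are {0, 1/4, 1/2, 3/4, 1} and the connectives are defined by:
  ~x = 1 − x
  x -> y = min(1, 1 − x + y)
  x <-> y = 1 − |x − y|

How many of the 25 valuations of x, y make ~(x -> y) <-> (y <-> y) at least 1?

value 1: 1 assignment (counts)
value 3/4: 2 assignments
value 1/2: 3 assignments
value 1/4: 4 assignments
value 0: 15 assignments
So 1 of the 25 assignments meets the threshold.

1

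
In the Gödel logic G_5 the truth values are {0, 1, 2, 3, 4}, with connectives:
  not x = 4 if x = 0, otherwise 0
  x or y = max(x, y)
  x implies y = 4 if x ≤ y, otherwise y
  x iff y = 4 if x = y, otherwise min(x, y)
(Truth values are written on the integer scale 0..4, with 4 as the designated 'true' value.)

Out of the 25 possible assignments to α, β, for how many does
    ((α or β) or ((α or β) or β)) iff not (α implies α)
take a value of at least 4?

1

value 4: 1 assignment (counts)
value 0: 24 assignments
So 1 of the 25 assignments meets the threshold.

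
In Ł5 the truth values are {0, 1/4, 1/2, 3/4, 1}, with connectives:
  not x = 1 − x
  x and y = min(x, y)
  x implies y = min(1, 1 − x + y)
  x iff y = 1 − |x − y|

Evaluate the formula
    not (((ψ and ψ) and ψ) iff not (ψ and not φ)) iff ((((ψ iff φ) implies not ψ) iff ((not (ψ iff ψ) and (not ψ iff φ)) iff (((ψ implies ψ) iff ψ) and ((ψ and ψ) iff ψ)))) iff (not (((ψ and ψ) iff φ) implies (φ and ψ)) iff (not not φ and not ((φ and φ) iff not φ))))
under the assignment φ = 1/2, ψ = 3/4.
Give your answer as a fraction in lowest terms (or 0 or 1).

1/4

ψ and ψ = 3/4 and 3/4 = 3/4
(ψ and ψ) and ψ = 3/4 and 3/4 = 3/4
not φ = not 1/2 = 1/2
ψ and not φ = 3/4 and 1/2 = 1/2
not (ψ and not φ) = not 1/2 = 1/2
((ψ and ψ) and ψ) iff not (ψ and not φ) = 3/4 iff 1/2 = 3/4
not (((ψ and ψ) and ψ) iff not (ψ and not φ)) = not 3/4 = 1/4
ψ iff φ = 3/4 iff 1/2 = 3/4
not ψ = not 3/4 = 1/4
(ψ iff φ) implies not ψ = 3/4 implies 1/4 = 1/2
ψ iff ψ = 3/4 iff 3/4 = 1
not (ψ iff ψ) = not 1 = 0
not ψ = not 3/4 = 1/4
not ψ iff φ = 1/4 iff 1/2 = 3/4
not (ψ iff ψ) and (not ψ iff φ) = 0 and 3/4 = 0
ψ implies ψ = 3/4 implies 3/4 = 1
(ψ implies ψ) iff ψ = 1 iff 3/4 = 3/4
ψ and ψ = 3/4 and 3/4 = 3/4
(ψ and ψ) iff ψ = 3/4 iff 3/4 = 1
((ψ implies ψ) iff ψ) and ((ψ and ψ) iff ψ) = 3/4 and 1 = 3/4
(not (ψ iff ψ) and (not ψ iff φ)) iff (((ψ implies ψ) iff ψ) and ((ψ and ψ) iff ψ)) = 0 iff 3/4 = 1/4
((ψ iff φ) implies not ψ) iff ((not (ψ iff ψ) and (not ψ iff φ)) iff (((ψ implies ψ) iff ψ) and ((ψ and ψ) iff ψ))) = 1/2 iff 1/4 = 3/4
ψ and ψ = 3/4 and 3/4 = 3/4
(ψ and ψ) iff φ = 3/4 iff 1/2 = 3/4
φ and ψ = 1/2 and 3/4 = 1/2
((ψ and ψ) iff φ) implies (φ and ψ) = 3/4 implies 1/2 = 3/4
not (((ψ and ψ) iff φ) implies (φ and ψ)) = not 3/4 = 1/4
not φ = not 1/2 = 1/2
not not φ = not 1/2 = 1/2
φ and φ = 1/2 and 1/2 = 1/2
not φ = not 1/2 = 1/2
(φ and φ) iff not φ = 1/2 iff 1/2 = 1
not ((φ and φ) iff not φ) = not 1 = 0
not not φ and not ((φ and φ) iff not φ) = 1/2 and 0 = 0
not (((ψ and ψ) iff φ) implies (φ and ψ)) iff (not not φ and not ((φ and φ) iff not φ)) = 1/4 iff 0 = 3/4
(((ψ iff φ) implies not ψ) iff ((not (ψ iff ψ) and (not ψ iff φ)) iff (((ψ implies ψ) iff ψ) and ((ψ and ψ) iff ψ)))) iff (not (((ψ and ψ) iff φ) implies (φ and ψ)) iff (not not φ and not ((φ and φ) iff not φ))) = 3/4 iff 3/4 = 1
not (((ψ and ψ) and ψ) iff not (ψ and not φ)) iff ((((ψ iff φ) implies not ψ) iff ((not (ψ iff ψ) and (not ψ iff φ)) iff (((ψ implies ψ) iff ψ) and ((ψ and ψ) iff ψ)))) iff (not (((ψ and ψ) iff φ) implies (φ and ψ)) iff (not not φ and not ((φ and φ) iff not φ)))) = 1/4 iff 1 = 1/4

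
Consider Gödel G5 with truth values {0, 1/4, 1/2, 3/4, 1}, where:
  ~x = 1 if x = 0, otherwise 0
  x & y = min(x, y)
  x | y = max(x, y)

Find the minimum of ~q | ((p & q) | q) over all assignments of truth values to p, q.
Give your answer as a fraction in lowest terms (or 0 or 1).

Take p = 0, q = 1/4:
~q = ~1/4 = 0
p & q = 0 & 1/4 = 0
(p & q) | q = 0 | 1/4 = 1/4
~q | ((p & q) | q) = 0 | 1/4 = 1/4
No assignment yields a value below 1/4, so this is the minimum.

1/4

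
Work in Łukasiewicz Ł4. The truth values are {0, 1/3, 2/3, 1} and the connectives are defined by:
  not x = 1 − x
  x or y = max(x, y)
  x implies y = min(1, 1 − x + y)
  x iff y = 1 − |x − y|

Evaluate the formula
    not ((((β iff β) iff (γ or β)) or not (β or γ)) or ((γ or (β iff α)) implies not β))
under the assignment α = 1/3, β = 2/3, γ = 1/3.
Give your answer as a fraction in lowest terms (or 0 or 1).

1/3

β iff β = 2/3 iff 2/3 = 1
γ or β = 1/3 or 2/3 = 2/3
(β iff β) iff (γ or β) = 1 iff 2/3 = 2/3
β or γ = 2/3 or 1/3 = 2/3
not (β or γ) = not 2/3 = 1/3
((β iff β) iff (γ or β)) or not (β or γ) = 2/3 or 1/3 = 2/3
β iff α = 2/3 iff 1/3 = 2/3
γ or (β iff α) = 1/3 or 2/3 = 2/3
not β = not 2/3 = 1/3
(γ or (β iff α)) implies not β = 2/3 implies 1/3 = 2/3
(((β iff β) iff (γ or β)) or not (β or γ)) or ((γ or (β iff α)) implies not β) = 2/3 or 2/3 = 2/3
not ((((β iff β) iff (γ or β)) or not (β or γ)) or ((γ or (β iff α)) implies not β)) = not 2/3 = 1/3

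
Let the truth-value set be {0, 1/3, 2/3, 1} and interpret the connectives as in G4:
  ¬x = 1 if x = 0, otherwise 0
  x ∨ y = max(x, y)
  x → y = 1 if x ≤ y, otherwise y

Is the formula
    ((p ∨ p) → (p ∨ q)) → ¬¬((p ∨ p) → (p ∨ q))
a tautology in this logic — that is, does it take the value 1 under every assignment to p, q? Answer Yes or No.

p = 0, q = 0 ↦ 1
p = 0, q = 1/3 ↦ 1
p = 0, q = 2/3 ↦ 1
p = 0, q = 1 ↦ 1
p = 1/3, q = 0 ↦ 1
p = 1/3, q = 1/3 ↦ 1
p = 1/3, q = 2/3 ↦ 1
p = 1/3, q = 1 ↦ 1
p = 2/3, q = 0 ↦ 1
p = 2/3, q = 1/3 ↦ 1
p = 2/3, q = 2/3 ↦ 1
p = 2/3, q = 1 ↦ 1
p = 1, q = 0 ↦ 1
p = 1, q = 1/3 ↦ 1
p = 1, q = 2/3 ↦ 1
p = 1, q = 1 ↦ 1
Every assignment gives a value ≥ 1.

Yes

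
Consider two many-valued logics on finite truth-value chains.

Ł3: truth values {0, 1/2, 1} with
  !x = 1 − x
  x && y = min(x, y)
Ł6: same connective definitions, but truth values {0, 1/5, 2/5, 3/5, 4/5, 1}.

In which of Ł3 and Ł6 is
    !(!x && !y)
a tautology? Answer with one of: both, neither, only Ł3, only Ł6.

In Ł3: at x = 0, y = 0 the value is 0 — not a tautology.
In Ł6: at x = 0, y = 0 the value is 0 — not a tautology.

neither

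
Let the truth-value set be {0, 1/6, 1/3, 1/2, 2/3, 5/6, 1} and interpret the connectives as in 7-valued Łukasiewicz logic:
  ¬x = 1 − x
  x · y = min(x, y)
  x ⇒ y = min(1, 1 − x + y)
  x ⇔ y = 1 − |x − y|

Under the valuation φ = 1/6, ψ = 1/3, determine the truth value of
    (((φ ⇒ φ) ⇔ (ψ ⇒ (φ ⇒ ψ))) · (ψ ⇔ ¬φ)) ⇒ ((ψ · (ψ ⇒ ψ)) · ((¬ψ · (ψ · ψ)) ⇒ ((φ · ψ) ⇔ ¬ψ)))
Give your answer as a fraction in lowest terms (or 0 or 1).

φ ⇒ φ = 1/6 ⇒ 1/6 = 1
φ ⇒ ψ = 1/6 ⇒ 1/3 = 1
ψ ⇒ (φ ⇒ ψ) = 1/3 ⇒ 1 = 1
(φ ⇒ φ) ⇔ (ψ ⇒ (φ ⇒ ψ)) = 1 ⇔ 1 = 1
¬φ = ¬1/6 = 5/6
ψ ⇔ ¬φ = 1/3 ⇔ 5/6 = 1/2
((φ ⇒ φ) ⇔ (ψ ⇒ (φ ⇒ ψ))) · (ψ ⇔ ¬φ) = 1 · 1/2 = 1/2
ψ ⇒ ψ = 1/3 ⇒ 1/3 = 1
ψ · (ψ ⇒ ψ) = 1/3 · 1 = 1/3
¬ψ = ¬1/3 = 2/3
ψ · ψ = 1/3 · 1/3 = 1/3
¬ψ · (ψ · ψ) = 2/3 · 1/3 = 1/3
φ · ψ = 1/6 · 1/3 = 1/6
¬ψ = ¬1/3 = 2/3
(φ · ψ) ⇔ ¬ψ = 1/6 ⇔ 2/3 = 1/2
(¬ψ · (ψ · ψ)) ⇒ ((φ · ψ) ⇔ ¬ψ) = 1/3 ⇒ 1/2 = 1
(ψ · (ψ ⇒ ψ)) · ((¬ψ · (ψ · ψ)) ⇒ ((φ · ψ) ⇔ ¬ψ)) = 1/3 · 1 = 1/3
(((φ ⇒ φ) ⇔ (ψ ⇒ (φ ⇒ ψ))) · (ψ ⇔ ¬φ)) ⇒ ((ψ · (ψ ⇒ ψ)) · ((¬ψ · (ψ · ψ)) ⇒ ((φ · ψ) ⇔ ¬ψ))) = 1/2 ⇒ 1/3 = 5/6

5/6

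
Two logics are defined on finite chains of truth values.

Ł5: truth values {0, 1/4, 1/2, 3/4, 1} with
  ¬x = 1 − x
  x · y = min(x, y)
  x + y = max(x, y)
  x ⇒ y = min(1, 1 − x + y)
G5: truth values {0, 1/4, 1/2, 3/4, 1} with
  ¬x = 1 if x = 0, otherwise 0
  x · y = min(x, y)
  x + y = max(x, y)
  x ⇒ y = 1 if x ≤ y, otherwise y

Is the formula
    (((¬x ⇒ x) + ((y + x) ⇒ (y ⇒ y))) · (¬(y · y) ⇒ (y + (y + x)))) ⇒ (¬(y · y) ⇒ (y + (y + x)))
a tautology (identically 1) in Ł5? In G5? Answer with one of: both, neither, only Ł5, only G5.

both

In Ł5: every assignment gives 1 — tautology.
In G5: every assignment gives 1 — tautology.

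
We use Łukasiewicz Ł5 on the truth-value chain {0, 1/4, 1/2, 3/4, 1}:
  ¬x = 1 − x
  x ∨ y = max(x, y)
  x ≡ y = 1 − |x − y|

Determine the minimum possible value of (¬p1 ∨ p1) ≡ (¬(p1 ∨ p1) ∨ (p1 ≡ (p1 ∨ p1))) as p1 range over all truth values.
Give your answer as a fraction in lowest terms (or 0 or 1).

1/2

Take p1 = 1/2:
¬p1 = ¬1/2 = 1/2
¬p1 ∨ p1 = 1/2 ∨ 1/2 = 1/2
p1 ∨ p1 = 1/2 ∨ 1/2 = 1/2
¬(p1 ∨ p1) = ¬1/2 = 1/2
p1 ∨ p1 = 1/2 ∨ 1/2 = 1/2
p1 ≡ (p1 ∨ p1) = 1/2 ≡ 1/2 = 1
¬(p1 ∨ p1) ∨ (p1 ≡ (p1 ∨ p1)) = 1/2 ∨ 1 = 1
(¬p1 ∨ p1) ≡ (¬(p1 ∨ p1) ∨ (p1 ≡ (p1 ∨ p1))) = 1/2 ≡ 1 = 1/2
No assignment yields a value below 1/2, so this is the minimum.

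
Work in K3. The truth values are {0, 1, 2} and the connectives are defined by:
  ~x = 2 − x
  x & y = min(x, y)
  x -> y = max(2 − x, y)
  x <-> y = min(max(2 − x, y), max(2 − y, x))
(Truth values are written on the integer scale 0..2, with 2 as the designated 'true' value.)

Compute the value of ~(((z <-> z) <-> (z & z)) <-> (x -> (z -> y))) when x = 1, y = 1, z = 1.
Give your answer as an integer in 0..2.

1

z <-> z = 1 <-> 1 = 1
z & z = 1 & 1 = 1
(z <-> z) <-> (z & z) = 1 <-> 1 = 1
z -> y = 1 -> 1 = 1
x -> (z -> y) = 1 -> 1 = 1
((z <-> z) <-> (z & z)) <-> (x -> (z -> y)) = 1 <-> 1 = 1
~(((z <-> z) <-> (z & z)) <-> (x -> (z -> y))) = ~1 = 1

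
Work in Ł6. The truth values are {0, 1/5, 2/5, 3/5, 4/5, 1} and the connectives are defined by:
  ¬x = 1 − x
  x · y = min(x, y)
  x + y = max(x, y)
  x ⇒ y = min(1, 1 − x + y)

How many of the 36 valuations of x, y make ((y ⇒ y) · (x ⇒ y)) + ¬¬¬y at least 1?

value 1: 26 assignments (counts)
value 4/5: 7 assignments
value 3/5: 3 assignments
So 26 of the 36 assignments meet the threshold.

26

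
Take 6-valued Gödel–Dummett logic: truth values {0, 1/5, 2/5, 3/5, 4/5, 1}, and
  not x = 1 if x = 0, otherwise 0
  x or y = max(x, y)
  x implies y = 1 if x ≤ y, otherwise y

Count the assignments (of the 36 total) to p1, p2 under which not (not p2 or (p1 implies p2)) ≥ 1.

value 0: 36 assignments
So 0 of the 36 assignments meet the threshold.

0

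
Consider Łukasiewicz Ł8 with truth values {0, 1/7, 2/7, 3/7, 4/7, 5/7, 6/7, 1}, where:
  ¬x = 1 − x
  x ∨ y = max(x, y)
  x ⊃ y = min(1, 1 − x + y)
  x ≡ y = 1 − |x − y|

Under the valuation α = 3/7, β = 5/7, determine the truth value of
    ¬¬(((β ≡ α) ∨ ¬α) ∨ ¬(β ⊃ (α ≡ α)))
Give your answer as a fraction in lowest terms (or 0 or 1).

5/7

β ≡ α = 5/7 ≡ 3/7 = 5/7
¬α = ¬3/7 = 4/7
(β ≡ α) ∨ ¬α = 5/7 ∨ 4/7 = 5/7
α ≡ α = 3/7 ≡ 3/7 = 1
β ⊃ (α ≡ α) = 5/7 ⊃ 1 = 1
¬(β ⊃ (α ≡ α)) = ¬1 = 0
((β ≡ α) ∨ ¬α) ∨ ¬(β ⊃ (α ≡ α)) = 5/7 ∨ 0 = 5/7
¬(((β ≡ α) ∨ ¬α) ∨ ¬(β ⊃ (α ≡ α))) = ¬5/7 = 2/7
¬¬(((β ≡ α) ∨ ¬α) ∨ ¬(β ⊃ (α ≡ α))) = ¬2/7 = 5/7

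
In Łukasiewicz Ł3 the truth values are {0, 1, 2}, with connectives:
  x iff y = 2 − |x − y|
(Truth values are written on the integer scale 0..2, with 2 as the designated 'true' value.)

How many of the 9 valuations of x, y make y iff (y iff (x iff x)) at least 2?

9

x = 0, y = 0 ↦ 2  ≥
x = 0, y = 1 ↦ 2  ≥
x = 0, y = 2 ↦ 2  ≥
x = 1, y = 0 ↦ 2  ≥
x = 1, y = 1 ↦ 2  ≥
x = 1, y = 2 ↦ 2  ≥
x = 2, y = 0 ↦ 2  ≥
x = 2, y = 1 ↦ 2  ≥
x = 2, y = 2 ↦ 2  ≥
So 9 of the 9 assignments meet the threshold.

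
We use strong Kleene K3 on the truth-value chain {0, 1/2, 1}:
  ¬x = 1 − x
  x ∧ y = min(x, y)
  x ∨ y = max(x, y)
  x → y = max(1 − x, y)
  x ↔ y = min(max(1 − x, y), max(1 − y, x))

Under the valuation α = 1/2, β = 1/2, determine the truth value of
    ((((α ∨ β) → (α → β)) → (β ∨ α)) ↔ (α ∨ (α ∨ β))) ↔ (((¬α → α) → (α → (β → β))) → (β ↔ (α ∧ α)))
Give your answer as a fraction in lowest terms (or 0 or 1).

α ∨ β = 1/2 ∨ 1/2 = 1/2
α → β = 1/2 → 1/2 = 1/2
(α ∨ β) → (α → β) = 1/2 → 1/2 = 1/2
β ∨ α = 1/2 ∨ 1/2 = 1/2
((α ∨ β) → (α → β)) → (β ∨ α) = 1/2 → 1/2 = 1/2
α ∨ β = 1/2 ∨ 1/2 = 1/2
α ∨ (α ∨ β) = 1/2 ∨ 1/2 = 1/2
(((α ∨ β) → (α → β)) → (β ∨ α)) ↔ (α ∨ (α ∨ β)) = 1/2 ↔ 1/2 = 1/2
¬α = ¬1/2 = 1/2
¬α → α = 1/2 → 1/2 = 1/2
β → β = 1/2 → 1/2 = 1/2
α → (β → β) = 1/2 → 1/2 = 1/2
(¬α → α) → (α → (β → β)) = 1/2 → 1/2 = 1/2
α ∧ α = 1/2 ∧ 1/2 = 1/2
β ↔ (α ∧ α) = 1/2 ↔ 1/2 = 1/2
((¬α → α) → (α → (β → β))) → (β ↔ (α ∧ α)) = 1/2 → 1/2 = 1/2
((((α ∨ β) → (α → β)) → (β ∨ α)) ↔ (α ∨ (α ∨ β))) ↔ (((¬α → α) → (α → (β → β))) → (β ↔ (α ∧ α))) = 1/2 ↔ 1/2 = 1/2

1/2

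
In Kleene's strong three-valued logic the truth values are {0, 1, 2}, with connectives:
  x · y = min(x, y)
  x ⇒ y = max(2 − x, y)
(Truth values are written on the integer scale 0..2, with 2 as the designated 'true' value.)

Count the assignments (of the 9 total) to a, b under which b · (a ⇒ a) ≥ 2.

a = 0, b = 0 ↦ 0  <
a = 0, b = 1 ↦ 1  <
a = 0, b = 2 ↦ 2  ≥
a = 1, b = 0 ↦ 0  <
a = 1, b = 1 ↦ 1  <
a = 1, b = 2 ↦ 1  <
a = 2, b = 0 ↦ 0  <
a = 2, b = 1 ↦ 1  <
a = 2, b = 2 ↦ 2  ≥
So 2 of the 9 assignments meet the threshold.

2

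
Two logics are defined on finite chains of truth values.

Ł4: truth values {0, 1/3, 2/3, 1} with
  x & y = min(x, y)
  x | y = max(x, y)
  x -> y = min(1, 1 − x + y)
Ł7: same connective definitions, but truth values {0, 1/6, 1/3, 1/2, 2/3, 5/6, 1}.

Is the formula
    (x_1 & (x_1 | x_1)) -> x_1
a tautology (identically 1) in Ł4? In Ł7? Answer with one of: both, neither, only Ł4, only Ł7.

both

In Ł4: every assignment gives 1 — tautology.
In Ł7: every assignment gives 1 — tautology.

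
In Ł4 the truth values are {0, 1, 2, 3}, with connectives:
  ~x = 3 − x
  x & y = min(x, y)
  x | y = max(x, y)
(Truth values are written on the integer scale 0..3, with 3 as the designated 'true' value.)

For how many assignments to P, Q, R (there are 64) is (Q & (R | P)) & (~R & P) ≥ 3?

1

value 3: 1 assignment (counts)
value 2: 7 assignments
value 1: 19 assignments
value 0: 37 assignments
So 1 of the 64 assignments meets the threshold.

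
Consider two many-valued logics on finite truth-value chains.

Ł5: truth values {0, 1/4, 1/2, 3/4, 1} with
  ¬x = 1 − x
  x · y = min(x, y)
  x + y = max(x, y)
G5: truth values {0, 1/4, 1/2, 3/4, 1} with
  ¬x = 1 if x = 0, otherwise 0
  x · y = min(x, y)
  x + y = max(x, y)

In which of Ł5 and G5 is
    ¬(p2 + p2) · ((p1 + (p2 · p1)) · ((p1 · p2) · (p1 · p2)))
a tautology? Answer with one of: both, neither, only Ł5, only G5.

In Ł5: at p1 = 0, p2 = 0 the value is 0 — not a tautology.
In G5: at p1 = 0, p2 = 0 the value is 0 — not a tautology.

neither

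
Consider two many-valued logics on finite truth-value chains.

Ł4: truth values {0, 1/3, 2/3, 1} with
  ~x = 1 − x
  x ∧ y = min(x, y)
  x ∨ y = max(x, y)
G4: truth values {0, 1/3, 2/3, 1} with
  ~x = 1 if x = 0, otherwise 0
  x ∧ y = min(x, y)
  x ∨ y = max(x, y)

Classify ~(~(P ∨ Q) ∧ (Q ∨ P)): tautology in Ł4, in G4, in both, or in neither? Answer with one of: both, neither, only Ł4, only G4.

only G4

In Ł4: at P = 0, Q = 1/3 the value is 2/3 — not a tautology.
In G4: every assignment gives 1 — tautology.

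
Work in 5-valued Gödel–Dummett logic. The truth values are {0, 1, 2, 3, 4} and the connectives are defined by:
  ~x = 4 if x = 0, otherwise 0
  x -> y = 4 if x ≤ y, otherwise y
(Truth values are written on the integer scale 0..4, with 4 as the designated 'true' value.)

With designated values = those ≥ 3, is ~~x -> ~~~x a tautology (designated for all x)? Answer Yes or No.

No

Counterexample: take x = 1.
~x = ~1 = 0
~~x = ~0 = 4
~x = ~1 = 0
~~x = ~0 = 4
~~~x = ~4 = 0
~~x -> ~~~x = 4 -> 0 = 0
This gives 0, which is below 3.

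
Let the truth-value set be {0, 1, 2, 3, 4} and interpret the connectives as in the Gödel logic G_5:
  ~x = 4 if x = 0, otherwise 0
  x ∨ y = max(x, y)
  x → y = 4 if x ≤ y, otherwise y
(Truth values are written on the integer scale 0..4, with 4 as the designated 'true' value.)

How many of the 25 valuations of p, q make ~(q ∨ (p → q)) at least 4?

4

value 4: 4 assignments (counts)
value 0: 21 assignments
So 4 of the 25 assignments meet the threshold.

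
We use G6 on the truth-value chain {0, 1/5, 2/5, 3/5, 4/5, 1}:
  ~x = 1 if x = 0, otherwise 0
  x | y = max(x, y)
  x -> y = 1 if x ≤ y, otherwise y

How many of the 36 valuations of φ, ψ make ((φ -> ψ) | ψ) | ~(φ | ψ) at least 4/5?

22

value 1: 21 assignments (counts)
value 4/5: 1 assignment (counts)
value 3/5: 2 assignments
value 2/5: 3 assignments
value 1/5: 4 assignments
value 0: 5 assignments
So 22 of the 36 assignments meet the threshold.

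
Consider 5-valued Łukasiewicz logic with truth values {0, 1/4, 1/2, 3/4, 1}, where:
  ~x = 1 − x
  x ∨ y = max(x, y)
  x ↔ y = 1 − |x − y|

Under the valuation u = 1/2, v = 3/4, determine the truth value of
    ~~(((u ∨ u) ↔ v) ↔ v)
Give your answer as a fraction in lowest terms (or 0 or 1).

1

u ∨ u = 1/2 ∨ 1/2 = 1/2
(u ∨ u) ↔ v = 1/2 ↔ 3/4 = 3/4
((u ∨ u) ↔ v) ↔ v = 3/4 ↔ 3/4 = 1
~(((u ∨ u) ↔ v) ↔ v) = ~1 = 0
~~(((u ∨ u) ↔ v) ↔ v) = ~0 = 1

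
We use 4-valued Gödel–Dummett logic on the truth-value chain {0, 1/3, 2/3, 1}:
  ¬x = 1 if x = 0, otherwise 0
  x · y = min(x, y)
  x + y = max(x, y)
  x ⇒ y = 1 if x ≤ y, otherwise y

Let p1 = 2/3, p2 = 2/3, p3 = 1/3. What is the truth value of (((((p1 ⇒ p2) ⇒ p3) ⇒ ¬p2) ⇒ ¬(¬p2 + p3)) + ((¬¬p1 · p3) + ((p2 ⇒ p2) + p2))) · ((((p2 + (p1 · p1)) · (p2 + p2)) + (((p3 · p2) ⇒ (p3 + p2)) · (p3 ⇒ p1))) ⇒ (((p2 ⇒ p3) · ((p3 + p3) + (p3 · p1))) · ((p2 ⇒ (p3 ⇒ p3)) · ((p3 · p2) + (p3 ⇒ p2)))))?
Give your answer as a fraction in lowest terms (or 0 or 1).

p1 ⇒ p2 = 2/3 ⇒ 2/3 = 1
(p1 ⇒ p2) ⇒ p3 = 1 ⇒ 1/3 = 1/3
¬p2 = ¬2/3 = 0
((p1 ⇒ p2) ⇒ p3) ⇒ ¬p2 = 1/3 ⇒ 0 = 0
¬p2 = ¬2/3 = 0
¬p2 + p3 = 0 + 1/3 = 1/3
¬(¬p2 + p3) = ¬1/3 = 0
(((p1 ⇒ p2) ⇒ p3) ⇒ ¬p2) ⇒ ¬(¬p2 + p3) = 0 ⇒ 0 = 1
¬p1 = ¬2/3 = 0
¬¬p1 = ¬0 = 1
¬¬p1 · p3 = 1 · 1/3 = 1/3
p2 ⇒ p2 = 2/3 ⇒ 2/3 = 1
(p2 ⇒ p2) + p2 = 1 + 2/3 = 1
(¬¬p1 · p3) + ((p2 ⇒ p2) + p2) = 1/3 + 1 = 1
((((p1 ⇒ p2) ⇒ p3) ⇒ ¬p2) ⇒ ¬(¬p2 + p3)) + ((¬¬p1 · p3) + ((p2 ⇒ p2) + p2)) = 1 + 1 = 1
p1 · p1 = 2/3 · 2/3 = 2/3
p2 + (p1 · p1) = 2/3 + 2/3 = 2/3
p2 + p2 = 2/3 + 2/3 = 2/3
(p2 + (p1 · p1)) · (p2 + p2) = 2/3 · 2/3 = 2/3
p3 · p2 = 1/3 · 2/3 = 1/3
p3 + p2 = 1/3 + 2/3 = 2/3
(p3 · p2) ⇒ (p3 + p2) = 1/3 ⇒ 2/3 = 1
p3 ⇒ p1 = 1/3 ⇒ 2/3 = 1
((p3 · p2) ⇒ (p3 + p2)) · (p3 ⇒ p1) = 1 · 1 = 1
((p2 + (p1 · p1)) · (p2 + p2)) + (((p3 · p2) ⇒ (p3 + p2)) · (p3 ⇒ p1)) = 2/3 + 1 = 1
p2 ⇒ p3 = 2/3 ⇒ 1/3 = 1/3
p3 + p3 = 1/3 + 1/3 = 1/3
p3 · p1 = 1/3 · 2/3 = 1/3
(p3 + p3) + (p3 · p1) = 1/3 + 1/3 = 1/3
(p2 ⇒ p3) · ((p3 + p3) + (p3 · p1)) = 1/3 · 1/3 = 1/3
p3 ⇒ p3 = 1/3 ⇒ 1/3 = 1
p2 ⇒ (p3 ⇒ p3) = 2/3 ⇒ 1 = 1
p3 · p2 = 1/3 · 2/3 = 1/3
p3 ⇒ p2 = 1/3 ⇒ 2/3 = 1
(p3 · p2) + (p3 ⇒ p2) = 1/3 + 1 = 1
(p2 ⇒ (p3 ⇒ p3)) · ((p3 · p2) + (p3 ⇒ p2)) = 1 · 1 = 1
((p2 ⇒ p3) · ((p3 + p3) + (p3 · p1))) · ((p2 ⇒ (p3 ⇒ p3)) · ((p3 · p2) + (p3 ⇒ p2))) = 1/3 · 1 = 1/3
(((p2 + (p1 · p1)) · (p2 + p2)) + (((p3 · p2) ⇒ (p3 + p2)) · (p3 ⇒ p1))) ⇒ (((p2 ⇒ p3) · ((p3 + p3) + (p3 · p1))) · ((p2 ⇒ (p3 ⇒ p3)) · ((p3 · p2) + (p3 ⇒ p2)))) = 1 ⇒ 1/3 = 1/3
(((((p1 ⇒ p2) ⇒ p3) ⇒ ¬p2) ⇒ ¬(¬p2 + p3)) + ((¬¬p1 · p3) + ((p2 ⇒ p2) + p2))) · ((((p2 + (p1 · p1)) · (p2 + p2)) + (((p3 · p2) ⇒ (p3 + p2)) · (p3 ⇒ p1))) ⇒ (((p2 ⇒ p3) · ((p3 + p3) + (p3 · p1))) · ((p2 ⇒ (p3 ⇒ p3)) · ((p3 · p2) + (p3 ⇒ p2))))) = 1 · 1/3 = 1/3

1/3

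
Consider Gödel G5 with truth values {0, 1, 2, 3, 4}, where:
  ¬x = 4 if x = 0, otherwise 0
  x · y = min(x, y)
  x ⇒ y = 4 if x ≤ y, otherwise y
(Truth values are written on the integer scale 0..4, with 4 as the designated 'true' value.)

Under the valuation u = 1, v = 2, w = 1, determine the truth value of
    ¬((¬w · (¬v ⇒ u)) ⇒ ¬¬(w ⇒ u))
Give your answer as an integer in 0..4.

¬w = ¬1 = 0
¬v = ¬2 = 0
¬v ⇒ u = 0 ⇒ 1 = 4
¬w · (¬v ⇒ u) = 0 · 4 = 0
w ⇒ u = 1 ⇒ 1 = 4
¬(w ⇒ u) = ¬4 = 0
¬¬(w ⇒ u) = ¬0 = 4
(¬w · (¬v ⇒ u)) ⇒ ¬¬(w ⇒ u) = 0 ⇒ 4 = 4
¬((¬w · (¬v ⇒ u)) ⇒ ¬¬(w ⇒ u)) = ¬4 = 0

0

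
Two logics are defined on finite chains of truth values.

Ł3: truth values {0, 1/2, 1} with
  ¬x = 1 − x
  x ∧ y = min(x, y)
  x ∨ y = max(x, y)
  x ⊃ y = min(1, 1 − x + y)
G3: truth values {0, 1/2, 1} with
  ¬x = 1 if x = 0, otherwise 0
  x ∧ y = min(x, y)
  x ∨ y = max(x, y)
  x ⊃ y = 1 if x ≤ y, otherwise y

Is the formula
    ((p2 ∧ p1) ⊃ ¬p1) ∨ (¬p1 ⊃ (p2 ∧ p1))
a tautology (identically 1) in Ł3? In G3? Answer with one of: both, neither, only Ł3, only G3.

In Ł3: every assignment gives 1 — tautology.
In G3: every assignment gives 1 — tautology.

both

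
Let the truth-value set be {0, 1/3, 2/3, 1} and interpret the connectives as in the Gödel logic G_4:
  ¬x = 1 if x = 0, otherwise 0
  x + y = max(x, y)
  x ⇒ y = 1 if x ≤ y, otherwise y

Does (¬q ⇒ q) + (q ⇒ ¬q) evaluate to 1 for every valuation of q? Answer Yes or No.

Yes

q = 0 ↦ 1
q = 1/3 ↦ 1
q = 2/3 ↦ 1
q = 1 ↦ 1
Every assignment gives a value ≥ 1.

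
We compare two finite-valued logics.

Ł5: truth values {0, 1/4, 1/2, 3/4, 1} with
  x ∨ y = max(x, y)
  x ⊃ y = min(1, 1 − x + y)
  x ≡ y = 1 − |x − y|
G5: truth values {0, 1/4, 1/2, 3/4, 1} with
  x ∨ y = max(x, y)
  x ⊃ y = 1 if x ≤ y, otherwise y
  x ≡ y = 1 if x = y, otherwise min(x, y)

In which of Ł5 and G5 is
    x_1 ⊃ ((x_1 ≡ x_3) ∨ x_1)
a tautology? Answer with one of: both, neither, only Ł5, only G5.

In Ł5: every assignment gives 1 — tautology.
In G5: every assignment gives 1 — tautology.

both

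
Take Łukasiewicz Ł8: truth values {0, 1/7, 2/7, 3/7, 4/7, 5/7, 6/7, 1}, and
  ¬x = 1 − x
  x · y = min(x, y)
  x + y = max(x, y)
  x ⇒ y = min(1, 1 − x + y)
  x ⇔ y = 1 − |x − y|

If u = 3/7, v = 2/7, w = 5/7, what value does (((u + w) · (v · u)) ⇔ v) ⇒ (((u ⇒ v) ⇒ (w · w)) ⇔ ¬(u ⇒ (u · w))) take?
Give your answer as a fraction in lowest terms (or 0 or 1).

1/7

u + w = 3/7 + 5/7 = 5/7
v · u = 2/7 · 3/7 = 2/7
(u + w) · (v · u) = 5/7 · 2/7 = 2/7
((u + w) · (v · u)) ⇔ v = 2/7 ⇔ 2/7 = 1
u ⇒ v = 3/7 ⇒ 2/7 = 6/7
w · w = 5/7 · 5/7 = 5/7
(u ⇒ v) ⇒ (w · w) = 6/7 ⇒ 5/7 = 6/7
u · w = 3/7 · 5/7 = 3/7
u ⇒ (u · w) = 3/7 ⇒ 3/7 = 1
¬(u ⇒ (u · w)) = ¬1 = 0
((u ⇒ v) ⇒ (w · w)) ⇔ ¬(u ⇒ (u · w)) = 6/7 ⇔ 0 = 1/7
(((u + w) · (v · u)) ⇔ v) ⇒ (((u ⇒ v) ⇒ (w · w)) ⇔ ¬(u ⇒ (u · w))) = 1 ⇒ 1/7 = 1/7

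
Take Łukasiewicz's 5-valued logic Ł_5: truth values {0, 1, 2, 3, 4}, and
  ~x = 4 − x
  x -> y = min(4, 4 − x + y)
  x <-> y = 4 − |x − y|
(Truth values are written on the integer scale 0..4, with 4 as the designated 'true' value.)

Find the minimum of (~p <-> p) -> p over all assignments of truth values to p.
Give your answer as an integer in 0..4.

Take p = 2:
~p = ~2 = 2
~p <-> p = 2 <-> 2 = 4
(~p <-> p) -> p = 4 -> 2 = 2
No assignment yields a value below 2, so this is the minimum.

2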